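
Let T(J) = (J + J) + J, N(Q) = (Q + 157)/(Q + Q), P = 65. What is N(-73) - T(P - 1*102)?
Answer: 8061/73 ≈ 110.42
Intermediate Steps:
N(Q) = (157 + Q)/(2*Q) (N(Q) = (157 + Q)/((2*Q)) = (157 + Q)*(1/(2*Q)) = (157 + Q)/(2*Q))
T(J) = 3*J (T(J) = 2*J + J = 3*J)
N(-73) - T(P - 1*102) = (½)*(157 - 73)/(-73) - 3*(65 - 1*102) = (½)*(-1/73)*84 - 3*(65 - 102) = -42/73 - 3*(-37) = -42/73 - 1*(-111) = -42/73 + 111 = 8061/73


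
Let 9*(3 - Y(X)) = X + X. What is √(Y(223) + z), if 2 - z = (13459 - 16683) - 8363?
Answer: √103882/3 ≈ 107.44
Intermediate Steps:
z = 11589 (z = 2 - ((13459 - 16683) - 8363) = 2 - (-3224 - 8363) = 2 - 1*(-11587) = 2 + 11587 = 11589)
Y(X) = 3 - 2*X/9 (Y(X) = 3 - (X + X)/9 = 3 - 2*X/9)
√(Y(223) + z) = √((3 - 2/9*223) + 11589) = √((3 - 446/9) + 11589) = √(-419/9 + 11589) = √(103882/9) = √103882/3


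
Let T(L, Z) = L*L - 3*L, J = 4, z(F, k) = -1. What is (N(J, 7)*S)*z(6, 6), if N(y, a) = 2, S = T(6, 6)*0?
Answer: 0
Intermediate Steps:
T(L, Z) = L**2 - 3*L
S = 0 (S = (6*(-3 + 6))*0 = (6*3)*0 = 18*0 = 0)
(N(J, 7)*S)*z(6, 6) = (2*0)*(-1) = 0*(-1) = 0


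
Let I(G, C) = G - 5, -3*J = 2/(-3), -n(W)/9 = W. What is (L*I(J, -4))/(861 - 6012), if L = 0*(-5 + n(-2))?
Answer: 0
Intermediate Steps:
n(W) = -9*W
J = 2/9 (J = -2/(3*(-3)) = -2*(-1)/(3*3) = -⅓*(-⅔) = 2/9 ≈ 0.22222)
I(G, C) = -5 + G
L = 0 (L = 0*(-5 - 9*(-2)) = 0*(-5 + 18) = 0*13 = 0)
(L*I(J, -4))/(861 - 6012) = (0*(-5 + 2/9))/(861 - 6012) = (0*(-43/9))/(-5151) = 0*(-1/5151) = 0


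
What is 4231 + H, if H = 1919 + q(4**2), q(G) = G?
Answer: 6166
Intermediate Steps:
H = 1935 (H = 1919 + 4**2 = 1919 + 16 = 1935)
4231 + H = 4231 + 1935 = 6166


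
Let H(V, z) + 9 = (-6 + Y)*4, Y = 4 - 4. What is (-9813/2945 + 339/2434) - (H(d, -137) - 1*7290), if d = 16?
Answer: 52469329503/7168130 ≈ 7319.8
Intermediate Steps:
Y = 0
H(V, z) = -33 (H(V, z) = -9 + (-6 + 0)*4 = -9 - 6*4 = -9 - 24 = -33)
(-9813/2945 + 339/2434) - (H(d, -137) - 1*7290) = (-9813/2945 + 339/2434) - (-33 - 1*7290) = (-9813*1/2945 + 339*(1/2434)) - (-33 - 7290) = (-9813/2945 + 339/2434) - 1*(-7323) = -22886487/7168130 + 7323 = 52469329503/7168130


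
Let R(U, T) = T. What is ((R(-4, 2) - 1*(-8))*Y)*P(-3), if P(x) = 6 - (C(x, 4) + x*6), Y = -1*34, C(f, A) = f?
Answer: -9180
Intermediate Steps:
Y = -34
P(x) = 6 - 7*x (P(x) = 6 - (x + x*6) = 6 - (x + 6*x) = 6 - 7*x)
((R(-4, 2) - 1*(-8))*Y)*P(-3) = ((2 - 1*(-8))*(-34))*(6 - 7*(-3)) = ((2 + 8)*(-34))*(6 + 21) = (10*(-34))*27 = -340*27 = -9180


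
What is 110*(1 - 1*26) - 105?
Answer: -2855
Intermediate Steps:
110*(1 - 1*26) - 105 = 110*(1 - 26) - 105 = 110*(-25) - 105 = -2750 - 105 = -2855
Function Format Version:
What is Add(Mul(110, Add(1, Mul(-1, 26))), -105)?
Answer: -2855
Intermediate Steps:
Add(Mul(110, Add(1, Mul(-1, 26))), -105) = Add(Mul(110, Add(1, -26)), -105) = Add(Mul(110, -25), -105) = Add(-2750, -105) = -2855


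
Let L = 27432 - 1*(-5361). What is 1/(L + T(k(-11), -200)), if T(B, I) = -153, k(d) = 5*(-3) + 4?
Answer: 1/32640 ≈ 3.0637e-5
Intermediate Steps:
k(d) = -11 (k(d) = -15 + 4 = -11)
L = 32793 (L = 27432 + 5361 = 32793)
1/(L + T(k(-11), -200)) = 1/(32793 - 153) = 1/32640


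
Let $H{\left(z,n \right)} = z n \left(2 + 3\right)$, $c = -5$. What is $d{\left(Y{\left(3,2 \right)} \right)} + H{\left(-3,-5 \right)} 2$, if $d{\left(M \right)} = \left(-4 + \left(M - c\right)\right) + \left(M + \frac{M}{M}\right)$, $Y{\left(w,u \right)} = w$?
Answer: $158$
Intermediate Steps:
$d{\left(M \right)} = 2 + 2 M$ ($d{\left(M \right)} = \left(-4 + \left(M - -5\right)\right) + \left(M + \frac{M}{M}\right) = \left(-4 + \left(M + 5\right)\right) + \left(M + 1\right) = \left(-4 + \left(5 + M\right)\right) + \left(1 + M\right) = \left(1 + M\right) + \left(1 + M\right) = 2 + 2 M$)
$H{\left(z,n \right)} = 5 n z$ ($H{\left(z,n \right)} = n z 5 = 5 n z$)
$d{\left(Y{\left(3,2 \right)} \right)} + H{\left(-3,-5 \right)} 2 = \left(2 + 2 \cdot 3\right) + 5 \left(-5\right) \left(-3\right) 2 = \left(2 + 6\right) + 75 \cdot 2 = 8 + 150 = 158$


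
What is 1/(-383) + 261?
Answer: 99962/383 ≈ 261.00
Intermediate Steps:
1/(-383) + 261 = -1/383 + 261 = 99962/383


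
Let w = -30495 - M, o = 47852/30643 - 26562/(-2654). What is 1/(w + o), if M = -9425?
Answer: -40663261/856304439983 ≈ -4.7487e-5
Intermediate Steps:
o = 470469287/40663261 (o = 47852*(1/30643) - 26562*(-1/2654) = 47852/30643 + 13281/1327 = 470469287/40663261 ≈ 11.570)
w = -21070 (w = -30495 - 1*(-9425) = -30495 + 9425 = -21070)
1/(w + o) = 1/(-21070 + 470469287/40663261) = 1/(-856304439983/40663261) = -40663261/856304439983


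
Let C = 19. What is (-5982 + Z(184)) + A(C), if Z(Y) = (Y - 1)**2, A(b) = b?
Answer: 27526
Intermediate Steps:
Z(Y) = (-1 + Y)**2
(-5982 + Z(184)) + A(C) = (-5982 + (-1 + 184)**2) + 19 = (-5982 + 183**2) + 19 = (-5982 + 33489) + 19 = 27507 + 19 = 27526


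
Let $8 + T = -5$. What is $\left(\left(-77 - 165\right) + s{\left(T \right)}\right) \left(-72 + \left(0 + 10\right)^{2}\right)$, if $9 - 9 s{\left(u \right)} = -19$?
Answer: $- \frac{60200}{9} \approx -6688.9$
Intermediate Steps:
$T = -13$ ($T = -8 - 5 = -13$)
$s{\left(u \right)} = \frac{28}{9}$ ($s{\left(u \right)} = 1 - - \frac{19}{9} = 1 + \frac{19}{9} = \frac{28}{9}$)
$\left(\left(-77 - 165\right) + s{\left(T \right)}\right) \left(-72 + \left(0 + 10\right)^{2}\right) = \left(\left(-77 - 165\right) + \frac{28}{9}\right) \left(-72 + \left(0 + 10\right)^{2}\right) = \left(\left(-77 - 165\right) + \frac{28}{9}\right) \left(-72 + 10^{2}\right) = \left(-242 + \frac{28}{9}\right) \left(-72 + 100\right) = \left(- \frac{2150}{9}\right) 28 = - \frac{60200}{9}$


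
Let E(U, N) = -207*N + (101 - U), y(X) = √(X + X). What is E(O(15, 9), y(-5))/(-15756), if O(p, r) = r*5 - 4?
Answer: -5/1313 + 69*I*√10/5252 ≈ -0.0038081 + 0.041546*I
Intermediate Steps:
y(X) = √2*√X (y(X) = √(2*X) = √2*√X)
O(p, r) = -4 + 5*r (O(p, r) = 5*r - 4 = -4 + 5*r)
E(U, N) = 101 - U - 207*N
E(O(15, 9), y(-5))/(-15756) = (101 - (-4 + 5*9) - 207*√2*√(-5))/(-15756) = (101 - (-4 + 45) - 207*√2*I*√5)*(-1/15756) = (101 - 1*41 - 207*I*√10)*(-1/15756) = (101 - 41 - 207*I*√10)*(-1/15756) = (60 - 207*I*√10)*(-1/15756) = -5/1313 + 69*I*√10/5252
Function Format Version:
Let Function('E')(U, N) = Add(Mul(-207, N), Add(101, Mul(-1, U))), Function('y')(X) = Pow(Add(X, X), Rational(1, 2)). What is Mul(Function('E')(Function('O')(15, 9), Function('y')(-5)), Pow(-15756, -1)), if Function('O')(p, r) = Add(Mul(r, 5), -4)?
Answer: Add(Rational(-5, 1313), Mul(Rational(69, 5252), I, Pow(10, Rational(1, 2)))) ≈ Add(-0.0038081, Mul(0.041546, I))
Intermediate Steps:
Function('y')(X) = Mul(Pow(2, Rational(1, 2)), Pow(X, Rational(1, 2))) (Function('y')(X) = Pow(Mul(2, X), Rational(1, 2)) = Mul(Pow(2, Rational(1, 2)), Pow(X, Rational(1, 2))))
Function('O')(p, r) = Add(-4, Mul(5, r)) (Function('O')(p, r) = Add(Mul(5, r), -4) = Add(-4, Mul(5, r)))
Function('E')(U, N) = Add(101, Mul(-1, U), Mul(-207, N))
Mul(Function('E')(Function('O')(15, 9), Function('y')(-5)), Pow(-15756, -1)) = Mul(Add(101, Mul(-1, Add(-4, Mul(5, 9))), Mul(-207, Mul(Pow(2, Rational(1, 2)), Pow(-5, Rational(1, 2))))), Pow(-15756, -1)) = Mul(Add(101, Mul(-1, Add(-4, 45)), Mul(-207, Mul(Pow(2, Rational(1, 2)), Mul(I, Pow(5, Rational(1, 2)))))), Rational(-1, 15756)) = Mul(Add(101, Mul(-1, 41), Mul(-207, Mul(I, Pow(10, Rational(1, 2))))), Rational(-1, 15756)) = Mul(Add(101, -41, Mul(-207, I, Pow(10, Rational(1, 2)))), Rational(-1, 15756)) = Mul(Add(60, Mul(-207, I, Pow(10, Rational(1, 2)))), Rational(-1, 15756)) = Add(Rational(-5, 1313), Mul(Rational(69, 5252), I, Pow(10, Rational(1, 2))))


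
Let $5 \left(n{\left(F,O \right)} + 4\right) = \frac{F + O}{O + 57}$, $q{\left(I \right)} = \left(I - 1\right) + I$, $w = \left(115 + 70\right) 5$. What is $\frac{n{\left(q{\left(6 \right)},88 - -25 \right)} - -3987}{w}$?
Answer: $\frac{1692837}{393125} \approx 4.3061$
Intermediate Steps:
$w = 925$ ($w = 185 \cdot 5 = 925$)
$q{\left(I \right)} = -1 + 2 I$ ($q{\left(I \right)} = \left(-1 + I\right) + I = -1 + 2 I$)
$n{\left(F,O \right)} = -4 + \frac{F + O}{5 \left(57 + O\right)}$ ($n{\left(F,O \right)} = -4 + \frac{\left(F + O\right) \frac{1}{O + 57}}{5} = -4 + \frac{\left(F + O\right) \frac{1}{57 + O}}{5} = -4 + \frac{\frac{1}{57 + O} \left(F + O\right)}{5} = -4 + \frac{F + O}{5 \left(57 + O\right)}$)
$\frac{n{\left(q{\left(6 \right)},88 - -25 \right)} - -3987}{w} = \frac{\frac{-1140 + \left(-1 + 2 \cdot 6\right) - 19 \left(88 - -25\right)}{5 \left(57 + \left(88 - -25\right)\right)} - -3987}{925} = \left(\frac{-1140 + \left(-1 + 12\right) - 19 \left(88 + 25\right)}{5 \left(57 + \left(88 + 25\right)\right)} + 3987\right) \frac{1}{925} = \left(\frac{-1140 + 11 - 2147}{5 \left(57 + 113\right)} + 3987\right) \frac{1}{925} = \left(\frac{-1140 + 11 - 2147}{5 \cdot 170} + 3987\right) \frac{1}{925} = \left(\frac{1}{5} \cdot \frac{1}{170} \left(-3276\right) + 3987\right) \frac{1}{925} = \left(- \frac{1638}{425} + 3987\right) \frac{1}{925} = \frac{1692837}{425} \cdot \frac{1}{925} = \frac{1692837}{393125}$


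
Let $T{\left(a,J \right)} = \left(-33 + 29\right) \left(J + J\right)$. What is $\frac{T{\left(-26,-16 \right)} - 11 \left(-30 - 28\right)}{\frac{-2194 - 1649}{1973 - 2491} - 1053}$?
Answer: $- \frac{56684}{77373} \approx -0.73261$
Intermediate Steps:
$T{\left(a,J \right)} = - 8 J$ ($T{\left(a,J \right)} = - 4 \cdot 2 J = - 8 J$)
$\frac{T{\left(-26,-16 \right)} - 11 \left(-30 - 28\right)}{\frac{-2194 - 1649}{1973 - 2491} - 1053} = \frac{\left(-8\right) \left(-16\right) - 11 \left(-30 - 28\right)}{\frac{-2194 - 1649}{1973 - 2491} - 1053} = \frac{128 - -638}{- \frac{3843}{-518} - 1053} = \frac{128 + 638}{\left(-3843\right) \left(- \frac{1}{518}\right) - 1053} = \frac{766}{\frac{549}{74} - 1053} = \frac{766}{- \frac{77373}{74}} = 766 \left(- \frac{74}{77373}\right) = - \frac{56684}{77373}$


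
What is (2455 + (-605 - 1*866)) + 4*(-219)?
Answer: 108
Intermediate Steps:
(2455 + (-605 - 1*866)) + 4*(-219) = (2455 + (-605 - 866)) - 876 = (2455 - 1471) - 876 = 984 - 876 = 108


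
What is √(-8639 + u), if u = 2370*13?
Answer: √22171 ≈ 148.90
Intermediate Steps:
u = 30810
√(-8639 + u) = √(-8639 + 30810) = √22171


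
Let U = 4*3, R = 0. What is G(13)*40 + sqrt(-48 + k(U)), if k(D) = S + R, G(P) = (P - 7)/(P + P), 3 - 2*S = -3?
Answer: 120/13 + 3*I*sqrt(5) ≈ 9.2308 + 6.7082*I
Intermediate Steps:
S = 3 (S = 3/2 - 1/2*(-3) = 3/2 + 3/2 = 3)
U = 12
G(P) = (-7 + P)/(2*P) (G(P) = (-7 + P)/((2*P)) = (-7 + P)*(1/(2*P)) = (-7 + P)/(2*P))
k(D) = 3 (k(D) = 3 + 0 = 3)
G(13)*40 + sqrt(-48 + k(U)) = ((1/2)*(-7 + 13)/13)*40 + sqrt(-48 + 3) = ((1/2)*(1/13)*6)*40 + sqrt(-45) = (3/13)*40 + 3*I*sqrt(5) = 120/13 + 3*I*sqrt(5)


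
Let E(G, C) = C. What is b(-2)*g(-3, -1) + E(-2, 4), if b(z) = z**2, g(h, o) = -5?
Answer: -16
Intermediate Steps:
b(-2)*g(-3, -1) + E(-2, 4) = (-2)**2*(-5) + 4 = 4*(-5) + 4 = -20 + 4 = -16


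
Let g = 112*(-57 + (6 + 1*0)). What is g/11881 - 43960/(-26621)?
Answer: 52889944/45183443 ≈ 1.1706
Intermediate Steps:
g = -5712 (g = 112*(-57 + (6 + 0)) = 112*(-57 + 6) = 112*(-51) = -5712)
g/11881 - 43960/(-26621) = -5712/11881 - 43960/(-26621) = -5712*1/11881 - 43960*(-1/26621) = -5712/11881 + 6280/3803 = 52889944/45183443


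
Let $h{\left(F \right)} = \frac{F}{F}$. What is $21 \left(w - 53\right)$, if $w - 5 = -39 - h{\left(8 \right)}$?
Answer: $-1848$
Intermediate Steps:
$h{\left(F \right)} = 1$
$w = -35$ ($w = 5 - 40 = -35$)
$21 \left(w - 53\right) = 21 \left(-35 - 53\right) = 21 \left(-88\right) = -1848$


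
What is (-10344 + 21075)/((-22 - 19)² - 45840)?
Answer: -10731/44159 ≈ -0.24301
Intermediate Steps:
(-10344 + 21075)/((-22 - 19)² - 45840) = 10731/((-41)² - 45840) = 10731/(1681 - 45840) = 10731/(-44159) = 10731*(-1/44159) = -10731/44159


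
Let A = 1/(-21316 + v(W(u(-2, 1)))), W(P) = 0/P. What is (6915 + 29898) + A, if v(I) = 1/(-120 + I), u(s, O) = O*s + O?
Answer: 94164745653/2557921 ≈ 36813.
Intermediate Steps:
u(s, O) = O + O*s
W(P) = 0
A = -120/2557921 (A = 1/(-21316 + 1/(-120 + 0)) = 1/(-21316 + 1/(-120)) = 1/(-21316 - 1/120) = 1/(-2557921/120) = -120/2557921 ≈ -4.6913e-5)
(6915 + 29898) + A = (6915 + 29898) - 120/2557921 = 36813 - 120/2557921 = 94164745653/2557921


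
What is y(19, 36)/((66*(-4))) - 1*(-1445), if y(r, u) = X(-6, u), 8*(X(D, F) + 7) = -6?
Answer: 1525951/1056 ≈ 1445.0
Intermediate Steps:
X(D, F) = -31/4 (X(D, F) = -7 + (1/8)*(-6) = -7 - 3/4 = -31/4)
y(r, u) = -31/4
y(19, 36)/((66*(-4))) - 1*(-1445) = -31/(4*(66*(-4))) - 1*(-1445) = -31/4/(-264) + 1445 = -31/4*(-1/264) + 1445 = 31/1056 + 1445 = 1525951/1056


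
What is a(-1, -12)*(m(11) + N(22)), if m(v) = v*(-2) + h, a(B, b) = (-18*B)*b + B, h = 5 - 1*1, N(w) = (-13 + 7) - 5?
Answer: 6293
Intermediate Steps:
N(w) = -11 (N(w) = -6 - 5 = -11)
h = 4 (h = 5 - 1 = 4)
a(B, b) = B - 18*B*b (a(B, b) = -18*B*b + B = B - 18*B*b)
m(v) = 4 - 2*v (m(v) = v*(-2) + 4 = -2*v + 4 = 4 - 2*v)
a(-1, -12)*(m(11) + N(22)) = (-(1 - 18*(-12)))*((4 - 2*11) - 11) = (-(1 + 216))*((4 - 22) - 11) = (-1*217)*(-18 - 11) = -217*(-29) = 6293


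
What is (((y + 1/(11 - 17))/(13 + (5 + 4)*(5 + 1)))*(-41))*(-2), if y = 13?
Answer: 3157/201 ≈ 15.706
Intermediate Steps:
(((y + 1/(11 - 17))/(13 + (5 + 4)*(5 + 1)))*(-41))*(-2) = (((13 + 1/(11 - 17))/(13 + (5 + 4)*(5 + 1)))*(-41))*(-2) = (((13 + 1/(-6))/(13 + 9*6))*(-41))*(-2) = (((13 - ⅙)/(13 + 54))*(-41))*(-2) = (((77/6)/67)*(-41))*(-2) = (((77/6)*(1/67))*(-41))*(-2) = ((77/402)*(-41))*(-2) = -3157/402*(-2) = 3157/201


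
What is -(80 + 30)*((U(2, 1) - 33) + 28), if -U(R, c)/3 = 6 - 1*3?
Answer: 1540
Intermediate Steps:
U(R, c) = -9 (U(R, c) = -3*(6 - 1*3) = -3*(6 - 3) = -3*3 = -9)
-(80 + 30)*((U(2, 1) - 33) + 28) = -(80 + 30)*((-9 - 33) + 28) = -110*(-42 + 28) = -110*(-14) = -1*(-1540) = 1540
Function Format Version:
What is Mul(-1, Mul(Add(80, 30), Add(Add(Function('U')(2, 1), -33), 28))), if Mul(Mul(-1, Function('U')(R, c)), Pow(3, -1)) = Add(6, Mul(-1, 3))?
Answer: 1540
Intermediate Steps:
Function('U')(R, c) = -9 (Function('U')(R, c) = Mul(-3, Add(6, Mul(-1, 3))) = Mul(-3, Add(6, -3)) = Mul(-3, 3) = -9)
Mul(-1, Mul(Add(80, 30), Add(Add(Function('U')(2, 1), -33), 28))) = Mul(-1, Mul(Add(80, 30), Add(Add(-9, -33), 28))) = Mul(-1, Mul(110, Add(-42, 28))) = Mul(-1, Mul(110, -14)) = Mul(-1, -1540) = 1540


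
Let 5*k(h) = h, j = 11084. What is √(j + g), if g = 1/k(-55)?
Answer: 3*√149017/11 ≈ 105.28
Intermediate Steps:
k(h) = h/5
g = -1/11 (g = 1/((⅕)*(-55)) = 1/(-11) = -1/11 ≈ -0.090909)
√(j + g) = √(11084 - 1/11) = √(121923/11) = 3*√149017/11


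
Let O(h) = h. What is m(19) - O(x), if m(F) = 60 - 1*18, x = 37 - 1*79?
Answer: 84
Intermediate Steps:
x = -42 (x = 37 - 79 = -42)
m(F) = 42 (m(F) = 60 - 18 = 42)
m(19) - O(x) = 42 - 1*(-42) = 42 + 42 = 84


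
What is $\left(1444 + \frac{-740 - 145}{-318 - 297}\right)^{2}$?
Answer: $\frac{3512103169}{1681} \approx 2.0893 \cdot 10^{6}$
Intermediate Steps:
$\left(1444 + \frac{-740 - 145}{-318 - 297}\right)^{2} = \left(1444 - \frac{885}{-615}\right)^{2} = \left(1444 - - \frac{59}{41}\right)^{2} = \left(1444 + \frac{59}{41}\right)^{2} = \left(\frac{59263}{41}\right)^{2} = \frac{3512103169}{1681}$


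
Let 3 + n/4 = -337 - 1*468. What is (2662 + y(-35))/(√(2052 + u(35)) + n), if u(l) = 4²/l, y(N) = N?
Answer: -74291560/91383001 - 2627*√628565/182766002 ≈ -0.82436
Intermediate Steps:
u(l) = 16/l
n = -3232 (n = -12 + 4*(-337 - 1*468) = -12 + 4*(-337 - 468) = -12 + 4*(-805) = -12 - 3220 = -3232)
(2662 + y(-35))/(√(2052 + u(35)) + n) = (2662 - 35)/(√(2052 + 16/35) - 3232) = 2627/(√(2052 + 16*(1/35)) - 3232) = 2627/(√(2052 + 16/35) - 3232) = 2627/(√(71836/35) - 3232) = 2627/(2*√628565/35 - 3232) = 2627/(-3232 + 2*√628565/35)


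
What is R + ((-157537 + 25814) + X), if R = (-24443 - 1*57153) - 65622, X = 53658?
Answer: -225283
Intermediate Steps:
R = -147218 (R = (-24443 - 57153) - 65622 = -81596 - 65622 = -147218)
R + ((-157537 + 25814) + X) = -147218 + ((-157537 + 25814) + 53658) = -147218 + (-131723 + 53658) = -147218 - 78065 = -225283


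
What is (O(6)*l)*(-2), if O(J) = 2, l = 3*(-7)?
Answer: 84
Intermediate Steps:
l = -21
(O(6)*l)*(-2) = (2*(-21))*(-2) = -42*(-2) = 84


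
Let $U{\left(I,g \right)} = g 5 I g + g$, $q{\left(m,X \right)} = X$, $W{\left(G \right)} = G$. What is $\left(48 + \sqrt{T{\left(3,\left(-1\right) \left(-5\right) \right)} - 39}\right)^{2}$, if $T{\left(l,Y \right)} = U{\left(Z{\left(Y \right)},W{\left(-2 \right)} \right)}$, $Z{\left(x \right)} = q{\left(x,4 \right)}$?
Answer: $\left(48 + \sqrt{39}\right)^{2} \approx 2942.5$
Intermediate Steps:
$Z{\left(x \right)} = 4$
$U{\left(I,g \right)} = g + 5 I g^{2}$ ($U{\left(I,g \right)} = 5 g I g + g = 5 I g g + g = 5 I g^{2} + g = g + 5 I g^{2}$)
$T{\left(l,Y \right)} = 78$ ($T{\left(l,Y \right)} = - 2 \left(1 + 5 \cdot 4 \left(-2\right)\right) = - 2 \left(1 - 40\right) = \left(-2\right) \left(-39\right) = 78$)
$\left(48 + \sqrt{T{\left(3,\left(-1\right) \left(-5\right) \right)} - 39}\right)^{2} = \left(48 + \sqrt{78 - 39}\right)^{2} = \left(48 + \sqrt{39}\right)^{2}$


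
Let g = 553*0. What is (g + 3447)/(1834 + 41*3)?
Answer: 3447/1957 ≈ 1.7614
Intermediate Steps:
g = 0
(g + 3447)/(1834 + 41*3) = (0 + 3447)/(1834 + 41*3) = 3447/(1834 + 123) = 3447/1957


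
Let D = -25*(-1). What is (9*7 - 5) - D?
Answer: 33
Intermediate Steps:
D = 25
(9*7 - 5) - D = (9*7 - 5) - 1*25 = (63 - 5) - 25 = 58 - 25 = 33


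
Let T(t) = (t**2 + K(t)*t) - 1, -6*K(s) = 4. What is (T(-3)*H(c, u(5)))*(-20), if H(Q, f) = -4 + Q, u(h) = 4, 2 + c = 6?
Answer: 0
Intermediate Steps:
c = 4 (c = -2 + 6 = 4)
K(s) = -2/3 (K(s) = -1/6*4 = -2/3)
T(t) = -1 + t**2 - 2*t/3 (T(t) = (t**2 - 2*t/3) - 1 = -1 + t**2 - 2*t/3)
(T(-3)*H(c, u(5)))*(-20) = ((-1 + (-3)**2 - 2/3*(-3))*(-4 + 4))*(-20) = ((-1 + 9 + 2)*0)*(-20) = (10*0)*(-20) = 0*(-20) = 0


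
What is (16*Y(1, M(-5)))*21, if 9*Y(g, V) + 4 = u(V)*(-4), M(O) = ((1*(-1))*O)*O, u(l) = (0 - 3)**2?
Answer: -4480/3 ≈ -1493.3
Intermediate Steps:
u(l) = 9 (u(l) = (-3)**2 = 9)
M(O) = -O**2 (M(O) = (-O)*O = -O**2)
Y(g, V) = -40/9 (Y(g, V) = -4/9 + (9*(-4))/9 = -4/9 + (1/9)*(-36) = -4/9 - 4 = -40/9)
(16*Y(1, M(-5)))*21 = (16*(-40/9))*21 = -640/9*21 = -4480/3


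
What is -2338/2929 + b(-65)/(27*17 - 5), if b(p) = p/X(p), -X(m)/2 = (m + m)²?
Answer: -551952111/691478320 ≈ -0.79822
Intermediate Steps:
X(m) = -8*m² (X(m) = -2*(m + m)² = -2*4*m² = -8*m²)
b(p) = -1/(8*p) (b(p) = p/((-8*p²)) = p*(-1/(8*p²)) = -1/(8*p))
-2338/2929 + b(-65)/(27*17 - 5) = -2338/2929 + (-⅛/(-65))/(27*17 - 5) = -2338*1/2929 + (-⅛*(-1/65))/(459 - 5) = -2338/2929 + (1/520)/454 = -2338/2929 + (1/520)*(1/454) = -2338/2929 + 1/236080 = -551952111/691478320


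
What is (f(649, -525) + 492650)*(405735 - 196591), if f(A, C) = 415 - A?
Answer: 102985851904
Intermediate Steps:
(f(649, -525) + 492650)*(405735 - 196591) = ((415 - 1*649) + 492650)*(405735 - 196591) = ((415 - 649) + 492650)*209144 = (-234 + 492650)*209144 = 492416*209144 = 102985851904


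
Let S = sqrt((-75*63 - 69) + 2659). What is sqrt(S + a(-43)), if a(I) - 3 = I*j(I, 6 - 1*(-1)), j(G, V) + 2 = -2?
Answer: sqrt(175 + I*sqrt(2135)) ≈ 13.342 + 1.7317*I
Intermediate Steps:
j(G, V) = -4 (j(G, V) = -2 - 2 = -4)
a(I) = 3 - 4*I (a(I) = 3 + I*(-4) = 3 - 4*I)
S = I*sqrt(2135) (S = sqrt((-4725 - 69) + 2659) = sqrt(-4794 + 2659) = sqrt(-2135) = I*sqrt(2135) ≈ 46.206*I)
sqrt(S + a(-43)) = sqrt(I*sqrt(2135) + (3 - 4*(-43))) = sqrt(I*sqrt(2135) + (3 + 172)) = sqrt(I*sqrt(2135) + 175) = sqrt(175 + I*sqrt(2135))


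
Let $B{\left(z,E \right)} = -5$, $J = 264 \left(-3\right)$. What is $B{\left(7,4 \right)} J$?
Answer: $3960$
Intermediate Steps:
$J = -792$
$B{\left(7,4 \right)} J = \left(-5\right) \left(-792\right) = 3960$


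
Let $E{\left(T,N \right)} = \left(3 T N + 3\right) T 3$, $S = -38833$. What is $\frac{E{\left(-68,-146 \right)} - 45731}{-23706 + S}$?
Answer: $\frac{6122279}{62539} \approx 97.895$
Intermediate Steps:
$E{\left(T,N \right)} = 3 T \left(3 + 3 N T\right)$ ($E{\left(T,N \right)} = \left(3 N T + 3\right) T 3 = \left(3 + 3 N T\right) T 3 = T \left(3 + 3 N T\right) 3 = 3 T \left(3 + 3 N T\right)$)
$\frac{E{\left(-68,-146 \right)} - 45731}{-23706 + S} = \frac{9 \left(-68\right) \left(1 - -9928\right) - 45731}{-23706 - 38833} = \frac{9 \left(-68\right) \left(1 + 9928\right) - 45731}{-62539} = \left(9 \left(-68\right) 9929 - 45731\right) \left(- \frac{1}{62539}\right) = \left(-6076548 - 45731\right) \left(- \frac{1}{62539}\right) = \left(-6122279\right) \left(- \frac{1}{62539}\right) = \frac{6122279}{62539}$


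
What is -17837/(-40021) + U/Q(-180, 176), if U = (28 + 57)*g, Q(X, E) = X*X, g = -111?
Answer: 13354711/86445360 ≈ 0.15449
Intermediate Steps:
Q(X, E) = X²
U = -9435 (U = (28 + 57)*(-111) = 85*(-111) = -9435)
-17837/(-40021) + U/Q(-180, 176) = -17837/(-40021) - 9435/((-180)²) = -17837*(-1/40021) - 9435/32400 = 17837/40021 - 9435*1/32400 = 17837/40021 - 629/2160 = 13354711/86445360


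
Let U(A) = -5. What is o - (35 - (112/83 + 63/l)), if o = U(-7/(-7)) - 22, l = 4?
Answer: -14907/332 ≈ -44.901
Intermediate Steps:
o = -27 (o = -5 - 22 = -27)
o - (35 - (112/83 + 63/l)) = -27 - (35 - (112/83 + 63/4)) = -27 - (35 - 1*5677/332) = -27 - (35 - 5677/332) = -27 - 1*5943/332 = -27 - 5943/332 = -14907/332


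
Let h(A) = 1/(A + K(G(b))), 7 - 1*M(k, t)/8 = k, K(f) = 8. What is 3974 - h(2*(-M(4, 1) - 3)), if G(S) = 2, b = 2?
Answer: 182805/46 ≈ 3974.0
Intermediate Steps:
M(k, t) = 56 - 8*k
h(A) = 1/(8 + A) (h(A) = 1/(A + 8) = 1/(8 + A))
3974 - h(2*(-M(4, 1) - 3)) = 3974 - 1/(8 + 2*(-(56 - 8*4) - 3)) = 3974 - 1/(8 + 2*(-(56 - 32) - 3)) = 3974 - 1/(8 + 2*(-1*24 - 3)) = 3974 - 1/(8 + 2*(-24 - 3)) = 3974 - 1/(8 + 2*(-27)) = 3974 - 1/(8 - 54) = 3974 - 1/(-46) = 3974 - 1*(-1/46) = 3974 + 1/46 = 182805/46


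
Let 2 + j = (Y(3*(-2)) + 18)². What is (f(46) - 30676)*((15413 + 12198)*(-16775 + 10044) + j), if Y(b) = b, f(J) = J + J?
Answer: 5684021077416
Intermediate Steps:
f(J) = 2*J
j = 142 (j = -2 + (3*(-2) + 18)² = -2 + (-6 + 18)² = -2 + 12² = -2 + 144 = 142)
(f(46) - 30676)*((15413 + 12198)*(-16775 + 10044) + j) = (2*46 - 30676)*((15413 + 12198)*(-16775 + 10044) + 142) = (92 - 30676)*(27611*(-6731) + 142) = -30584*(-185849641 + 142) = -30584*(-185849499) = 5684021077416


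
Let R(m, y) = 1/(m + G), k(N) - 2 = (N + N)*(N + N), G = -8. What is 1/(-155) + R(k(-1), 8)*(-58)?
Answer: 4494/155 ≈ 28.994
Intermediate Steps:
k(N) = 2 + 4*N**2 (k(N) = 2 + (N + N)*(N + N) = 2 + (2*N)*(2*N) = 2 + 4*N**2)
R(m, y) = 1/(-8 + m) (R(m, y) = 1/(m - 8) = 1/(-8 + m))
1/(-155) + R(k(-1), 8)*(-58) = 1/(-155) - 58/(-8 + (2 + 4*(-1)**2)) = -1/155 - 58/(-8 + (2 + 4*1)) = -1/155 - 58/(-8 + (2 + 4)) = -1/155 - 58/(-8 + 6) = -1/155 - 58/(-2) = -1/155 - 1/2*(-58) = -1/155 + 29 = 4494/155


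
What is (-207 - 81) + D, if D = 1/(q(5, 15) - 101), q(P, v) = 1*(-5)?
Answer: -30529/106 ≈ -288.01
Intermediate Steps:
q(P, v) = -5
D = -1/106 (D = 1/(-5 - 101) = 1/(-106) = -1/106 ≈ -0.0094340)
(-207 - 81) + D = (-207 - 81) - 1/106 = -288 - 1/106 = -30529/106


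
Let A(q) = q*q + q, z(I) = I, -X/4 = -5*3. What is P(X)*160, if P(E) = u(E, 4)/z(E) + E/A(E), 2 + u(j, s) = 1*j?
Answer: 28784/183 ≈ 157.29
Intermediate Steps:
X = 60 (X = -(-20)*3 = -4*(-15) = 60)
u(j, s) = -2 + j (u(j, s) = -2 + 1*j = -2 + j)
A(q) = q + q² (A(q) = q² + q = q + q²)
P(E) = 1/(1 + E) + (-2 + E)/E (P(E) = (-2 + E)/E + E/((E*(1 + E))) = (-2 + E)/E + E*(1/(E*(1 + E))) = (-2 + E)/E + 1/(1 + E) = 1/(1 + E) + (-2 + E)/E)
P(X)*160 = ((-2 + 60²)/(60*(1 + 60)))*160 = ((1/60)*(-2 + 3600)/61)*160 = ((1/60)*(1/61)*3598)*160 = (1799/1830)*160 = 28784/183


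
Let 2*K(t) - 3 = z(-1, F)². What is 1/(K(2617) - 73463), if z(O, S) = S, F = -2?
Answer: -2/146919 ≈ -1.3613e-5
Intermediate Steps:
K(t) = 7/2 (K(t) = 3/2 + (½)*(-2)² = 3/2 + (½)*4 = 3/2 + 2 = 7/2)
1/(K(2617) - 73463) = 1/(7/2 - 73463) = 1/(-146919/2) = -2/146919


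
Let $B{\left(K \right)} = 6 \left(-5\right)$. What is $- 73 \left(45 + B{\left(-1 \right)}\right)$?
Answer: $-1095$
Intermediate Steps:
$B{\left(K \right)} = -30$
$- 73 \left(45 + B{\left(-1 \right)}\right) = - 73 \left(45 - 30\right) = \left(-73\right) 15 = -1095$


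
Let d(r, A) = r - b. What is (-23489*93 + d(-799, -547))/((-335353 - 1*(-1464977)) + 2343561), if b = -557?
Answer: -2184719/3473185 ≈ -0.62902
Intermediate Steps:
d(r, A) = 557 + r (d(r, A) = r - 1*(-557) = r + 557 = 557 + r)
(-23489*93 + d(-799, -547))/((-335353 - 1*(-1464977)) + 2343561) = (-23489*93 + (557 - 799))/((-335353 - 1*(-1464977)) + 2343561) = (-2184477 - 242)/((-335353 + 1464977) + 2343561) = -2184719/(1129624 + 2343561) = -2184719/3473185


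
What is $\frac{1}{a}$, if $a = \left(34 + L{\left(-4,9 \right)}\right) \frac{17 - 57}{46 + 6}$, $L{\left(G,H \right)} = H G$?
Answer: $\frac{13}{20} \approx 0.65$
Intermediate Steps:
$L{\left(G,H \right)} = G H$
$a = \frac{20}{13}$ ($a = \left(34 - 36\right) \frac{17 - 57}{46 + 6} = \left(34 - 36\right) \left(- \frac{40}{52}\right) = - 2 \left(\left(-40\right) \frac{1}{52}\right) = \left(-2\right) \left(- \frac{10}{13}\right) = \frac{20}{13} \approx 1.5385$)
$\frac{1}{a} = \frac{1}{\frac{20}{13}} = \frac{13}{20}$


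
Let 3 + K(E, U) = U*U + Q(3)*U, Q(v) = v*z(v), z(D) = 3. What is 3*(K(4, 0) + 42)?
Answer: 117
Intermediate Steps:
Q(v) = 3*v (Q(v) = v*3 = 3*v)
K(E, U) = -3 + U**2 + 9*U (K(E, U) = -3 + (U*U + (3*3)*U) = -3 + (U**2 + 9*U) = -3 + U**2 + 9*U)
3*(K(4, 0) + 42) = 3*((-3 + 0**2 + 9*0) + 42) = 3*((-3 + 0 + 0) + 42) = 3*(-3 + 42) = 3*39 = 117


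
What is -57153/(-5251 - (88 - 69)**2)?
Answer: 57153/5612 ≈ 10.184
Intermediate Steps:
-57153/(-5251 - (88 - 69)**2) = -57153/(-5251 - 1*19**2) = -57153/(-5251 - 1*361) = -57153/(-5251 - 361) = -57153/(-5612) = -57153*(-1/5612) = 57153/5612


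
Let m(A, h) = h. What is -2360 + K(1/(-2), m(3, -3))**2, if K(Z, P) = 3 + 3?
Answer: -2324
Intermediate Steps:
K(Z, P) = 6
-2360 + K(1/(-2), m(3, -3))**2 = -2360 + 6**2 = -2360 + 36 = -2324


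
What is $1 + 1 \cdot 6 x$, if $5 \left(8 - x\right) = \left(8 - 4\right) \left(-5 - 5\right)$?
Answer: $97$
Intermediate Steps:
$x = 16$ ($x = 8 - \frac{\left(8 - 4\right) \left(-5 - 5\right)}{5} = 8 - \frac{4 \left(-10\right)}{5} = 8 - -8 = 8 + 8 = 16$)
$1 + 1 \cdot 6 x = 1 + 1 \cdot 6 \cdot 16 = 1 + 6 \cdot 16 = 1 + 96 = 97$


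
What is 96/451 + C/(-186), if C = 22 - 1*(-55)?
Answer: -16871/83886 ≈ -0.20112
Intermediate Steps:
C = 77 (C = 22 + 55 = 77)
96/451 + C/(-186) = 96/451 + 77/(-186) = 96*(1/451) + 77*(-1/186) = 96/451 - 77/186 = -16871/83886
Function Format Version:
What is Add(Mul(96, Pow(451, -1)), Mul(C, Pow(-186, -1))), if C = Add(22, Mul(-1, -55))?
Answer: Rational(-16871, 83886) ≈ -0.20112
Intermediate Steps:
C = 77 (C = Add(22, 55) = 77)
Add(Mul(96, Pow(451, -1)), Mul(C, Pow(-186, -1))) = Add(Mul(96, Pow(451, -1)), Mul(77, Pow(-186, -1))) = Add(Mul(96, Rational(1, 451)), Mul(77, Rational(-1, 186))) = Add(Rational(96, 451), Rational(-77, 186)) = Rational(-16871, 83886)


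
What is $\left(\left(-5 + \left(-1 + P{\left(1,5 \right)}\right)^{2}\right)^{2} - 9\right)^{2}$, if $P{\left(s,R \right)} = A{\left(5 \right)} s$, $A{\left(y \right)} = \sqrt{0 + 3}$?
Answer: $64 + 32 \sqrt{3} \approx 119.43$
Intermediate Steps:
$A{\left(y \right)} = \sqrt{3}$
$P{\left(s,R \right)} = s \sqrt{3}$ ($P{\left(s,R \right)} = \sqrt{3} s = s \sqrt{3}$)
$\left(\left(-5 + \left(-1 + P{\left(1,5 \right)}\right)^{2}\right)^{2} - 9\right)^{2} = \left(\left(-5 + \left(-1 + 1 \sqrt{3}\right)^{2}\right)^{2} - 9\right)^{2} = \left(\left(-5 + \left(-1 + \sqrt{3}\right)^{2}\right)^{2} - 9\right)^{2} = \left(-9 + \left(-5 + \left(-1 + \sqrt{3}\right)^{2}\right)^{2}\right)^{2}$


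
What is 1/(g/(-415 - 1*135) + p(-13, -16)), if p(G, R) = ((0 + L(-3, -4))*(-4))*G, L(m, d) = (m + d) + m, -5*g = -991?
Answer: -2750/1430991 ≈ -0.0019217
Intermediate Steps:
g = 991/5 (g = -⅕*(-991) = 991/5 ≈ 198.20)
L(m, d) = d + 2*m (L(m, d) = (d + m) + m = d + 2*m)
p(G, R) = 40*G (p(G, R) = ((0 + (-4 + 2*(-3)))*(-4))*G = ((0 + (-4 - 6))*(-4))*G = ((0 - 10)*(-4))*G = (-10*(-4))*G = 40*G)
1/(g/(-415 - 1*135) + p(-13, -16)) = 1/(991/(5*(-415 - 1*135)) + 40*(-13)) = 1/(991/(5*(-415 - 135)) - 520) = 1/((991/5)/(-550) - 520) = 1/((991/5)*(-1/550) - 520) = 1/(-991/2750 - 520) = 1/(-1430991/2750) = -2750/1430991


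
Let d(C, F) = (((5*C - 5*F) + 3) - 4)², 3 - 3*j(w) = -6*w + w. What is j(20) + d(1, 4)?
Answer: 871/3 ≈ 290.33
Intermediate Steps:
j(w) = 1 + 5*w/3 (j(w) = 1 - (-6*w + w)/3 = 1 - (-5)*w/3 = 1 + 5*w/3)
d(C, F) = (-1 - 5*F + 5*C)² (d(C, F) = (((-5*F + 5*C) + 3) - 4)² = ((3 - 5*F + 5*C) - 4)² = (-1 - 5*F + 5*C)²)
j(20) + d(1, 4) = (1 + (5/3)*20) + (1 - 5*1 + 5*4)² = (1 + 100/3) + (1 - 5 + 20)² = 103/3 + 16² = 103/3 + 256 = 871/3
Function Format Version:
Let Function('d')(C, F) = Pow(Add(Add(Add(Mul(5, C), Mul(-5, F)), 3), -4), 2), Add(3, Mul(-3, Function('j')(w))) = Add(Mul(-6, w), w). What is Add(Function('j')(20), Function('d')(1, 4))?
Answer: Rational(871, 3) ≈ 290.33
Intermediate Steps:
Function('j')(w) = Add(1, Mul(Rational(5, 3), w)) (Function('j')(w) = Add(1, Mul(Rational(-1, 3), Add(Mul(-6, w), w))) = Add(1, Mul(Rational(-1, 3), Mul(-5, w))) = Add(1, Mul(Rational(5, 3), w)))
Function('d')(C, F) = Pow(Add(-1, Mul(-5, F), Mul(5, C)), 2) (Function('d')(C, F) = Pow(Add(Add(Add(Mul(-5, F), Mul(5, C)), 3), -4), 2) = Pow(Add(Add(3, Mul(-5, F), Mul(5, C)), -4), 2) = Pow(Add(-1, Mul(-5, F), Mul(5, C)), 2))
Add(Function('j')(20), Function('d')(1, 4)) = Add(Add(1, Mul(Rational(5, 3), 20)), Pow(Add(1, Mul(-5, 1), Mul(5, 4)), 2)) = Add(Add(1, Rational(100, 3)), Pow(Add(1, -5, 20), 2)) = Add(Rational(103, 3), Pow(16, 2)) = Add(Rational(103, 3), 256) = Rational(871, 3)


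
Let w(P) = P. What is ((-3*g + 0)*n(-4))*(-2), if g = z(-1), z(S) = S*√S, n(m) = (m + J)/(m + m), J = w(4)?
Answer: 0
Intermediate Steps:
J = 4
n(m) = (4 + m)/(2*m) (n(m) = (m + 4)/(m + m) = (4 + m)/((2*m)) = (4 + m)*(1/(2*m)) = (4 + m)/(2*m))
z(S) = S^(3/2)
g = -I (g = (-1)^(3/2) = -I ≈ -1.0*I)
((-3*g + 0)*n(-4))*(-2) = ((-(-3)*I + 0)*((½)*(4 - 4)/(-4)))*(-2) = ((3*I + 0)*((½)*(-¼)*0))*(-2) = ((3*I)*0)*(-2) = 0*(-2) = 0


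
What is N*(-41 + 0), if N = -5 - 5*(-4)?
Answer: -615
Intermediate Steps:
N = 15 (N = -5 + 20 = 15)
N*(-41 + 0) = 15*(-41 + 0) = 15*(-41) = -615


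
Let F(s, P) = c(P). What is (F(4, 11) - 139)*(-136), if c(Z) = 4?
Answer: 18360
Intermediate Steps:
F(s, P) = 4
(F(4, 11) - 139)*(-136) = (4 - 139)*(-136) = -135*(-136) = 18360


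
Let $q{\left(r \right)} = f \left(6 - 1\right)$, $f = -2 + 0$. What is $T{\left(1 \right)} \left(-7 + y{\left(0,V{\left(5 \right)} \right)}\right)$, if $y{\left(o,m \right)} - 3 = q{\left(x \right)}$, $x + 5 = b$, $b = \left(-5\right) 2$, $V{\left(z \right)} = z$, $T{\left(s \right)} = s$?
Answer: $-14$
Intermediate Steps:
$f = -2$
$b = -10$
$x = -15$ ($x = -5 - 10 = -15$)
$q{\left(r \right)} = -10$ ($q{\left(r \right)} = - 2 \left(6 - 1\right) = \left(-2\right) 5 = -10$)
$y{\left(o,m \right)} = -7$ ($y{\left(o,m \right)} = 3 - 10 = -7$)
$T{\left(1 \right)} \left(-7 + y{\left(0,V{\left(5 \right)} \right)}\right) = 1 \left(-7 - 7\right) = 1 \left(-14\right) = -14$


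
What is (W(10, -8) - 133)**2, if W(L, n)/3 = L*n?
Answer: 139129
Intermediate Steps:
W(L, n) = 3*L*n (W(L, n) = 3*(L*n) = 3*L*n)
(W(10, -8) - 133)**2 = (3*10*(-8) - 133)**2 = (-240 - 133)**2 = (-373)**2 = 139129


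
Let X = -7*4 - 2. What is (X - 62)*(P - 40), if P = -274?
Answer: 28888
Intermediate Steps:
X = -30 (X = -28 - 2 = -30)
(X - 62)*(P - 40) = (-30 - 62)*(-274 - 40) = -92*(-314) = 28888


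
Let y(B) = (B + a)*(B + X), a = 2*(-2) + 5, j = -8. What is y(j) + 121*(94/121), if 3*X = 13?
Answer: 359/3 ≈ 119.67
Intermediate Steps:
X = 13/3 (X = (⅓)*13 = 13/3 ≈ 4.3333)
a = 1 (a = -4 + 5 = 1)
y(B) = (1 + B)*(13/3 + B) (y(B) = (B + 1)*(B + 13/3) = (1 + B)*(13/3 + B))
y(j) + 121*(94/121) = (13/3 + (-8)² + (16/3)*(-8)) + 121*(94/121) = (13/3 + 64 - 128/3) + 121*(94*(1/121)) = 77/3 + 121*(94/121) = 77/3 + 94 = 359/3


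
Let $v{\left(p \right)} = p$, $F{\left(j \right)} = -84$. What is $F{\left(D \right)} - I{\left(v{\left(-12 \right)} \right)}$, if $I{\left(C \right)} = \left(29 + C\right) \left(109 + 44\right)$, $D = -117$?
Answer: $-2685$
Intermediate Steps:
$I{\left(C \right)} = 4437 + 153 C$ ($I{\left(C \right)} = \left(29 + C\right) 153 = 4437 + 153 C$)
$F{\left(D \right)} - I{\left(v{\left(-12 \right)} \right)} = -84 - \left(4437 + 153 \left(-12\right)\right) = -84 - \left(4437 - 1836\right) = -84 - 2601 = -2685$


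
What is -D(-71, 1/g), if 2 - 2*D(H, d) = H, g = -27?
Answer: -73/2 ≈ -36.500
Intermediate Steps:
D(H, d) = 1 - H/2
-D(-71, 1/g) = -(1 - 1/2*(-71)) = -(1 + 71/2) = -1*73/2 = -73/2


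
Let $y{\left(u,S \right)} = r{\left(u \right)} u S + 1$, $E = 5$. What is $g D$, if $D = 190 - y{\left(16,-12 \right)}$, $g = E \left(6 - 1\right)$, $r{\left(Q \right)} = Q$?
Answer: $81525$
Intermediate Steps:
$y{\left(u,S \right)} = 1 + S u^{2}$ ($y{\left(u,S \right)} = u u S + 1 = u^{2} S + 1 = S u^{2} + 1 = 1 + S u^{2}$)
$g = 25$ ($g = 5 \left(6 - 1\right) = 5 \cdot 5 = 25$)
$D = 3261$ ($D = 190 - \left(1 - 12 \cdot 16^{2}\right) = 190 - \left(1 - 3072\right) = 190 - -3071 = 190 + 3071 = 3261$)
$g D = 25 \cdot 3261 = 81525$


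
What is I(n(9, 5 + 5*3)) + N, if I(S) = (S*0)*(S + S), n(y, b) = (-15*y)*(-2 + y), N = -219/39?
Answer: -73/13 ≈ -5.6154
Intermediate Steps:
N = -73/13 (N = -219*1/39 = -73/13 ≈ -5.6154)
n(y, b) = -15*y*(-2 + y) (n(y, b) = (-15*y)*(-2 + y) = -15*y*(-2 + y))
I(S) = 0 (I(S) = 0*(2*S) = 0)
I(n(9, 5 + 5*3)) + N = 0 - 73/13 = -73/13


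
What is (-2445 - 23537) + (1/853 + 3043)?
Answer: -19566966/853 ≈ -22939.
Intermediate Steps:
(-2445 - 23537) + (1/853 + 3043) = -25982 + (1/853 + 3043) = -25982 + 2595680/853 = -19566966/853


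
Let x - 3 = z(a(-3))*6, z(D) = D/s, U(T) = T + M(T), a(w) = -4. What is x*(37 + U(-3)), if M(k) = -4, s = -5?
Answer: 234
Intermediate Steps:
U(T) = -4 + T (U(T) = T - 4 = -4 + T)
z(D) = -D/5 (z(D) = D/(-5) = D*(-1/5) = -D/5)
x = 39/5 (x = 3 - 1/5*(-4)*6 = 3 + (4/5)*6 = 3 + 24/5 = 39/5 ≈ 7.8000)
x*(37 + U(-3)) = 39*(37 + (-4 - 3))/5 = 39*(37 - 7)/5 = (39/5)*30 = 234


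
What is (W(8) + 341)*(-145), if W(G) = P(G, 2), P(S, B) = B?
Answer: -49735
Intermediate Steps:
W(G) = 2
(W(8) + 341)*(-145) = (2 + 341)*(-145) = 343*(-145) = -49735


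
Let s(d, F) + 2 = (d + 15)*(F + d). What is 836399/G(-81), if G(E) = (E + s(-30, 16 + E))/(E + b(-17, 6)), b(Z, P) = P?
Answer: -62729925/1342 ≈ -46744.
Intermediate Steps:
s(d, F) = -2 + (15 + d)*(F + d) (s(d, F) = -2 + (d + 15)*(F + d) = -2 + (15 + d)*(F + d))
G(E) = (208 - 14*E)/(6 + E) (G(E) = (E + (-2 + (-30)**2 + 15*(16 + E) + 15*(-30) + (16 + E)*(-30)))/(E + 6) = (E + (-2 + 900 + (240 + 15*E) - 450 + (-480 - 30*E)))/(6 + E) = (E + (208 - 15*E))/(6 + E) = (208 - 14*E)/(6 + E))
836399/G(-81) = 836399/((2*(104 - 7*(-81))/(6 - 81))) = 836399/((2*(104 + 567)/(-75))) = 836399/((2*(-1/75)*671)) = 836399/(-1342/75) = 836399*(-75/1342) = -62729925/1342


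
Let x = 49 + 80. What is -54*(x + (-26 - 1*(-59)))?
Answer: -8748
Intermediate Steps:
x = 129
-54*(x + (-26 - 1*(-59))) = -54*(129 + (-26 - 1*(-59))) = -54*(129 + (-26 + 59)) = -54*(129 + 33) = -54*162 = -8748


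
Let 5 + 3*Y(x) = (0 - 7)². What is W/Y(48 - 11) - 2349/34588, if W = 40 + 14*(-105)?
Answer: -3374679/34588 ≈ -97.568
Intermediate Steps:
Y(x) = 44/3 (Y(x) = -5/3 + (0 - 7)²/3 = -5/3 + (⅓)*(-7)² = -5/3 + (⅓)*49 = -5/3 + 49/3 = 44/3)
W = -1430 (W = 40 - 1470 = -1430)
W/Y(48 - 11) - 2349/34588 = -1430/44/3 - 2349/34588 = -1430*3/44 - 2349*1/34588 = -195/2 - 2349/34588 = -3374679/34588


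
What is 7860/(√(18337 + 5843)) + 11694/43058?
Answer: 5847/21529 + 262*√6045/403 ≈ 50.818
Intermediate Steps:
7860/(√(18337 + 5843)) + 11694/43058 = 7860/(√24180) + 11694*(1/43058) = 7860/((2*√6045)) + 5847/21529 = 7860*(√6045/12090) + 5847/21529 = 262*√6045/403 + 5847/21529 = 5847/21529 + 262*√6045/403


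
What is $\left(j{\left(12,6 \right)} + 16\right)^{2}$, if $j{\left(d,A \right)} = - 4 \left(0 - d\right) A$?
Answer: $92416$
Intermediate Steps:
$j{\left(d,A \right)} = 4 A d$ ($j{\left(d,A \right)} = - 4 \left(- d\right) A = 4 d A = 4 A d$)
$\left(j{\left(12,6 \right)} + 16\right)^{2} = \left(4 \cdot 6 \cdot 12 + 16\right)^{2} = \left(288 + 16\right)^{2} = 304^{2} = 92416$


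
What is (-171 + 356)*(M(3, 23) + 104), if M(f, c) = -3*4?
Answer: 17020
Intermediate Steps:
M(f, c) = -12
(-171 + 356)*(M(3, 23) + 104) = (-171 + 356)*(-12 + 104) = 185*92 = 17020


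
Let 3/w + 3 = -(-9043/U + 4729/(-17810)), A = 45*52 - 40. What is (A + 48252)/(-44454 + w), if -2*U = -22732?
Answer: -4960158903568/4361975367381 ≈ -1.1371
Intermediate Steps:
U = 11366 (U = -1/2*(-22732) = 11366)
A = 2300 (A = 2340 - 40 = 2300)
w = -151821345/98119934 (w = 3/(-3 - (-9043/11366 + 4729/(-17810))) = 3/(-3 - (-9043*1/11366 + 4729*(-1/17810))) = 3/(-3 - (-9043/11366 - 4729/17810)) = 3/(-3 - 1*(-53701411/50607115)) = 3/(-3 + 53701411/50607115) = 3/(-98119934/50607115) = 3*(-50607115/98119934) = -151821345/98119934 ≈ -1.5473)
(A + 48252)/(-44454 + w) = (2300 + 48252)/(-44454 - 151821345/98119934) = 50552/(-4361975367381/98119934) = 50552*(-98119934/4361975367381) = -4960158903568/4361975367381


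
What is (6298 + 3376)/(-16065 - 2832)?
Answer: -9674/18897 ≈ -0.51193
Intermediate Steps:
(6298 + 3376)/(-16065 - 2832) = 9674/(-18897) = 9674*(-1/18897) = -9674/18897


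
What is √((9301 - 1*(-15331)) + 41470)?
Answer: √66102 ≈ 257.10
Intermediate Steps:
√((9301 - 1*(-15331)) + 41470) = √((9301 + 15331) + 41470) = √(24632 + 41470) = √66102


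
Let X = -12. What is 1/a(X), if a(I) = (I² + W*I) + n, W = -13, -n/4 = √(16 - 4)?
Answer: 25/7484 + √3/11226 ≈ 0.0034947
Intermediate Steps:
n = -8*√3 (n = -4*√(16 - 4) = -8*√3 ≈ -13.856)
a(I) = I² - 13*I - 8*√3 (a(I) = (I² - 13*I) - 8*√3 = I² - 13*I - 8*√3)
1/a(X) = 1/((-12)² - 13*(-12) - 8*√3) = 1/(144 + 156 - 8*√3) = 1/(300 - 8*√3)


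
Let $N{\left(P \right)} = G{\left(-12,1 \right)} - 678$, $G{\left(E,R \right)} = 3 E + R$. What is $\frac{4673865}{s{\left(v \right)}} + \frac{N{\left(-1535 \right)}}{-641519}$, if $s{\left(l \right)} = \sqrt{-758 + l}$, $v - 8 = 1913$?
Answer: $\frac{713}{641519} + \frac{4673865 \sqrt{1163}}{1163} \approx 1.3705 \cdot 10^{5}$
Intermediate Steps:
$v = 1921$ ($v = 8 + 1913 = 1921$)
$G{\left(E,R \right)} = R + 3 E$
$N{\left(P \right)} = -713$ ($N{\left(P \right)} = \left(1 + 3 \left(-12\right)\right) - 678 = \left(1 - 36\right) - 678 = -35 - 678 = -713$)
$\frac{4673865}{s{\left(v \right)}} + \frac{N{\left(-1535 \right)}}{-641519} = \frac{4673865}{\sqrt{-758 + 1921}} - \frac{713}{-641519} = \frac{4673865}{\sqrt{1163}} - - \frac{713}{641519} = 4673865 \frac{\sqrt{1163}}{1163} + \frac{713}{641519} = \frac{4673865 \sqrt{1163}}{1163} + \frac{713}{641519} = \frac{713}{641519} + \frac{4673865 \sqrt{1163}}{1163}$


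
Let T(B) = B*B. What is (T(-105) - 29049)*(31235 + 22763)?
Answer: -973259952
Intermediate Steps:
T(B) = B²
(T(-105) - 29049)*(31235 + 22763) = ((-105)² - 29049)*(31235 + 22763) = (11025 - 29049)*53998 = -18024*53998 = -973259952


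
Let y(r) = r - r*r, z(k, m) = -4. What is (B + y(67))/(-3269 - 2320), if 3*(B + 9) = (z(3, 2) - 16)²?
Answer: 12893/16767 ≈ 0.76895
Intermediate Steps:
B = 373/3 (B = -9 + (-4 - 16)²/3 = -9 + (⅓)*(-20)² = -9 + (⅓)*400 = -9 + 400/3 = 373/3 ≈ 124.33)
y(r) = r - r²
(B + y(67))/(-3269 - 2320) = (373/3 + 67*(1 - 1*67))/(-3269 - 2320) = (373/3 + 67*(1 - 67))/(-5589) = (373/3 + 67*(-66))*(-1/5589) = (373/3 - 4422)*(-1/5589) = -12893/3*(-1/5589) = 12893/16767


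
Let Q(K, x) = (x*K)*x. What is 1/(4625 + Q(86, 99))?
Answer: 1/847511 ≈ 1.1799e-6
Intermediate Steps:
Q(K, x) = K*x² (Q(K, x) = (K*x)*x = K*x²)
1/(4625 + Q(86, 99)) = 1/(4625 + 86*99²) = 1/(4625 + 86*9801) = 1/(4625 + 842886) = 1/847511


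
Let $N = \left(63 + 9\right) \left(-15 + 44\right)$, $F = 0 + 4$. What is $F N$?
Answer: $8352$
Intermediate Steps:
$F = 4$
$N = 2088$ ($N = 72 \cdot 29 = 2088$)
$F N = 4 \cdot 2088 = 8352$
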